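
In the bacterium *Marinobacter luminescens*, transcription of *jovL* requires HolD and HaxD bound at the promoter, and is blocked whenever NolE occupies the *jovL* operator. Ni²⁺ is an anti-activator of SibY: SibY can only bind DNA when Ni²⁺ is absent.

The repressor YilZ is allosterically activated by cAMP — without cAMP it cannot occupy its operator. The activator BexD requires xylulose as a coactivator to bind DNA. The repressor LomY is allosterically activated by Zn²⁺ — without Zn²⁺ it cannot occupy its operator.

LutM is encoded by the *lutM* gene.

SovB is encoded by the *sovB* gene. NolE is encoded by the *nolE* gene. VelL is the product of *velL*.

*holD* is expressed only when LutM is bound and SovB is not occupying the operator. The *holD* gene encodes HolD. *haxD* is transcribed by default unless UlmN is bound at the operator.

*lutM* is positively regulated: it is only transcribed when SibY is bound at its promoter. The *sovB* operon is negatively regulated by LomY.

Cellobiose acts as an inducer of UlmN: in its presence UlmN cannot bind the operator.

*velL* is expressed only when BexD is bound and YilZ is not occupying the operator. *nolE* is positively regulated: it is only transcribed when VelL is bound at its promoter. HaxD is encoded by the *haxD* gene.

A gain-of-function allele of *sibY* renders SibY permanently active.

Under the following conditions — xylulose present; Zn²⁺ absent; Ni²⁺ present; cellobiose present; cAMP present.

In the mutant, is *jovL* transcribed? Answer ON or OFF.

OFF

Xylulose is present, so BexD is active.
cAMP is present, so YilZ is active.
With repressor YilZ bound, *velL* is not transcribed.
So VelL is not produced.
Required activator VelL is absent, so *nolE* is not transcribed.
So NolE is not produced.
SibY is constitutively active in this strain.
No repressor is bound and SibY is active, so *lutM* is transcribed.
So LutM is produced and active.
Zn²⁺ is absent, so LomY is inactive.
With no repressor bound, *sovB* is transcribed.
So SovB is produced and active.
With repressor SovB bound, *holD* is not transcribed.
So HolD is not produced.
Cellobiose is present, so UlmN is inactive.
With no repressor bound, *haxD* is transcribed.
So HaxD is produced and active.
Required activator HolD is absent, so *jovL* is not transcribed.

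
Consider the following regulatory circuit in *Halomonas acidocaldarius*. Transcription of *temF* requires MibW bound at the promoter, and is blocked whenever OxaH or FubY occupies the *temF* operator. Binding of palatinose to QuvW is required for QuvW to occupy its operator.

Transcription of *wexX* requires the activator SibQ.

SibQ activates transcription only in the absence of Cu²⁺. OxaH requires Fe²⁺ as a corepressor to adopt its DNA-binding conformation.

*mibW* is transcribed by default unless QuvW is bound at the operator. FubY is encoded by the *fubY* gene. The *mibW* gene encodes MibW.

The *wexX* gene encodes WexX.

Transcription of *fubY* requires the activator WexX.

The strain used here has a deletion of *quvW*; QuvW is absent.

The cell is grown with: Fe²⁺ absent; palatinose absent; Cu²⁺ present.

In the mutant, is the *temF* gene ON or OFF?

Fe²⁺ is absent, so OxaH is inactive.
QuvW is non-functional in this strain, so it has no effect.
With no repressor bound, *mibW* is transcribed.
So MibW is produced and active.
Cu²⁺ is present, so SibQ is inactive.
Required activator SibQ is absent, so *wexX* is not transcribed.
So WexX is not produced.
Required activator WexX is absent, so *fubY* is not transcribed.
So FubY is not produced.
No repressor is bound and MibW is active, so *temF* is transcribed.

ON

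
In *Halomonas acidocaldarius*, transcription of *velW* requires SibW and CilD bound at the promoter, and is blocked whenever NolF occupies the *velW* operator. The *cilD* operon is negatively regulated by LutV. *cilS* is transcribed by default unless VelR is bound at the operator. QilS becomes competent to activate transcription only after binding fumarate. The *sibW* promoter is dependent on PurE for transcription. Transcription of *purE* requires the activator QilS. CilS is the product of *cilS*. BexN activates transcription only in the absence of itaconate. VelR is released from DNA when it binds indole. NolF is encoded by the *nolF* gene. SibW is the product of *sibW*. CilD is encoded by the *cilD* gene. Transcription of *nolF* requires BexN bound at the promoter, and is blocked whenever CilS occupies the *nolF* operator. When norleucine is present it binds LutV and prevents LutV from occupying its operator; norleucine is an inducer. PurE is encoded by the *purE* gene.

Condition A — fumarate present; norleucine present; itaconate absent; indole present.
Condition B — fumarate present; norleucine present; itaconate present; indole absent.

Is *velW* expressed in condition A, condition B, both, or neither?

Condition A:
Fumarate is present, so QilS is active.
No repressor is bound and QilS is active, so *purE* is transcribed.
So PurE is produced and active.
No repressor is bound and PurE is active, so *sibW* is transcribed.
So SibW is produced and active.
Norleucine is present, so LutV is inactive.
With no repressor bound, *cilD* is transcribed.
So CilD is produced and active.
Itaconate is absent, so BexN is active.
Indole is present, so VelR is inactive.
With no repressor bound, *cilS* is transcribed.
So CilS is produced and active.
With repressor CilS bound, *nolF* is not transcribed.
So NolF is not produced.
No repressor is bound and SibW and CilD are active, so *velW* is transcribed.
→ *velW* is ON in A.
Condition B:
Fumarate is present, so QilS is active.
No repressor is bound and QilS is active, so *purE* is transcribed.
So PurE is produced and active.
No repressor is bound and PurE is active, so *sibW* is transcribed.
So SibW is produced and active.
Norleucine is present, so LutV is inactive.
With no repressor bound, *cilD* is transcribed.
So CilD is produced and active.
Itaconate is present, so BexN is inactive.
Indole is absent, so VelR is active.
With repressor VelR bound, *cilS* is not transcribed.
So CilS is not produced.
Required activator BexN is absent, so *nolF* is not transcribed.
So NolF is not produced.
No repressor is bound and SibW and CilD are active, so *velW* is transcribed.
→ *velW* is ON in B.

both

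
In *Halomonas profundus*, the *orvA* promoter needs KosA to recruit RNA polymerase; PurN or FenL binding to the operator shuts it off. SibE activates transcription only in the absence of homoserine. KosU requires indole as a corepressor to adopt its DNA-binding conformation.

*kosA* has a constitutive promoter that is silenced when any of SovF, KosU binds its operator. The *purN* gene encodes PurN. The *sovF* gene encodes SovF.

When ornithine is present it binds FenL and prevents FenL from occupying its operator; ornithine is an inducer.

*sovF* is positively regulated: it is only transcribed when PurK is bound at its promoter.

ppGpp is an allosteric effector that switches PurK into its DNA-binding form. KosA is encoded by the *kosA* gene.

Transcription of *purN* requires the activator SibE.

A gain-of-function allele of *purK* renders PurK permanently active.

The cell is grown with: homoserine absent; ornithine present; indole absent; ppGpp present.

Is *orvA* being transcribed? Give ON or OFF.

PurK is constitutively active in this strain.
No repressor is bound and PurK is active, so *sovF* is transcribed.
So SovF is produced and active.
Indole is absent, so KosU is inactive.
With repressor SovF bound, *kosA* is not transcribed.
So KosA is not produced.
Homoserine is absent, so SibE is active.
No repressor is bound and SibE is active, so *purN* is transcribed.
So PurN is produced and active.
Ornithine is present, so FenL is inactive.
With repressor PurN bound, *orvA* is not transcribed.

OFF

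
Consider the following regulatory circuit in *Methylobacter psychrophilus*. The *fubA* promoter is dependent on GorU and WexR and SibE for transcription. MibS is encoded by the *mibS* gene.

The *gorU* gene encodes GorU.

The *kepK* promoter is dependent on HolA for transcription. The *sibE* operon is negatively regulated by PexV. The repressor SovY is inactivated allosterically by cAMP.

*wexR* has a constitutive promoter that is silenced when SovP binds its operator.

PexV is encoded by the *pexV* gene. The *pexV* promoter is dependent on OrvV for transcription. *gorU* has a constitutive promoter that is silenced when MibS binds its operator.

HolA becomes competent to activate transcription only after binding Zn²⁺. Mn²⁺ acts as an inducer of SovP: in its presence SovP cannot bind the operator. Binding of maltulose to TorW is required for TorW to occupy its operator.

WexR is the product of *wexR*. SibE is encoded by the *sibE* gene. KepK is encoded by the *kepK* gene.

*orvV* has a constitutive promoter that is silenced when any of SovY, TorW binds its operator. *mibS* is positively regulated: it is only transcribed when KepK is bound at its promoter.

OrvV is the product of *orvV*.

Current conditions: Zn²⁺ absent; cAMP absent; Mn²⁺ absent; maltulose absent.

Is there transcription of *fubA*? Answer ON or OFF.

Zn²⁺ is absent, so HolA is inactive.
Required activator HolA is absent, so *kepK* is not transcribed.
So KepK is not produced.
Required activator KepK is absent, so *mibS* is not transcribed.
So MibS is not produced.
With no repressor bound, *gorU* is transcribed.
So GorU is produced and active.
Mn²⁺ is absent, so SovP is active.
With repressor SovP bound, *wexR* is not transcribed.
So WexR is not produced.
cAMP is absent, so SovY is active.
Maltulose is absent, so TorW is inactive.
With repressor SovY bound, *orvV* is not transcribed.
So OrvV is not produced.
Required activator OrvV is absent, so *pexV* is not transcribed.
So PexV is not produced.
With no repressor bound, *sibE* is transcribed.
So SibE is produced and active.
Required activator WexR is absent, so *fubA* is not transcribed.

OFF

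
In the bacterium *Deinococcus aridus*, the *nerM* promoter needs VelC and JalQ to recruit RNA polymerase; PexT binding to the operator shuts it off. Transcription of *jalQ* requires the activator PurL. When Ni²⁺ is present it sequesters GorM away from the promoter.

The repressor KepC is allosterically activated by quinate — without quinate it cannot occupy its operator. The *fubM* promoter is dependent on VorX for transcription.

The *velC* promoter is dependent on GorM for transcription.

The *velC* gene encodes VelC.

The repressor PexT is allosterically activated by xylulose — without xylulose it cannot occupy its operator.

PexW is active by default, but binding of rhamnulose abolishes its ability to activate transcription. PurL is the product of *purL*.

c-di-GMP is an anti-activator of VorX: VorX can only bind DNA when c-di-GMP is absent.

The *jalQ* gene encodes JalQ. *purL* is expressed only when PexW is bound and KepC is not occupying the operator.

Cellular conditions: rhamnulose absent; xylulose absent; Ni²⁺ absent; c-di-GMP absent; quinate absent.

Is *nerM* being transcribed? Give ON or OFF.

ON

Ni²⁺ is absent, so GorM is active.
No repressor is bound and GorM is active, so *velC* is transcribed.
So VelC is produced and active.
Rhamnulose is absent, so PexW is active.
Quinate is absent, so KepC is inactive.
No repressor is bound and PexW is active, so *purL* is transcribed.
So PurL is produced and active.
No repressor is bound and PurL is active, so *jalQ* is transcribed.
So JalQ is produced and active.
Xylulose is absent, so PexT is inactive.
No repressor is bound and VelC and JalQ are active, so *nerM* is transcribed.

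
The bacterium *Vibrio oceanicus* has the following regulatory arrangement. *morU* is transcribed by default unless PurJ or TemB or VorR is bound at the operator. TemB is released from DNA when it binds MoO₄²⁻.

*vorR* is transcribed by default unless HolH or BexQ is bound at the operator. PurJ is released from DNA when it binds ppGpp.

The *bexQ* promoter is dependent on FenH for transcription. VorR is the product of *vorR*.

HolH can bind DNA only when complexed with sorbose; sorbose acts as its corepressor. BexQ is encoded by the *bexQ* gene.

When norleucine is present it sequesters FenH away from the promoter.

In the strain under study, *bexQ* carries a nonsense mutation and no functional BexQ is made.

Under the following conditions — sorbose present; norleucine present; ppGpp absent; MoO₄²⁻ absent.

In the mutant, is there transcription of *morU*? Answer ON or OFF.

ppGpp is absent, so PurJ is active.
MoO₄²⁻ is absent, so TemB is active.
Sorbose is present, so HolH is active.
BexQ is non-functional in this strain, so it has no effect.
With repressor HolH bound, *vorR* is not transcribed.
So VorR is not produced.
With repressor PurJ bound, *morU* is not transcribed.

OFF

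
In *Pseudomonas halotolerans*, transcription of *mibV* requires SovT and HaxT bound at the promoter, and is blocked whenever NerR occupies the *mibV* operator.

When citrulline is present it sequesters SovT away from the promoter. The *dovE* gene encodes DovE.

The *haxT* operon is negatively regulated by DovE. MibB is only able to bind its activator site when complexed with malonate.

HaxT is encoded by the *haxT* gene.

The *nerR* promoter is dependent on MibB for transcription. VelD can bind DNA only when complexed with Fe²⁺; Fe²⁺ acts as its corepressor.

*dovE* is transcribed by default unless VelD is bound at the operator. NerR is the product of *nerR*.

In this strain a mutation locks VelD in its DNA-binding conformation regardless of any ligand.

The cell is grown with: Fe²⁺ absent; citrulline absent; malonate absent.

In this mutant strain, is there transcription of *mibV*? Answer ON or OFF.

ON

Malonate is absent, so MibB is inactive.
Required activator MibB is absent, so *nerR* is not transcribed.
So NerR is not produced.
Citrulline is absent, so SovT is active.
VelD is constitutively active in this strain.
With repressor VelD bound, *dovE* is not transcribed.
So DovE is not produced.
With no repressor bound, *haxT* is transcribed.
So HaxT is produced and active.
No repressor is bound and SovT and HaxT are active, so *mibV* is transcribed.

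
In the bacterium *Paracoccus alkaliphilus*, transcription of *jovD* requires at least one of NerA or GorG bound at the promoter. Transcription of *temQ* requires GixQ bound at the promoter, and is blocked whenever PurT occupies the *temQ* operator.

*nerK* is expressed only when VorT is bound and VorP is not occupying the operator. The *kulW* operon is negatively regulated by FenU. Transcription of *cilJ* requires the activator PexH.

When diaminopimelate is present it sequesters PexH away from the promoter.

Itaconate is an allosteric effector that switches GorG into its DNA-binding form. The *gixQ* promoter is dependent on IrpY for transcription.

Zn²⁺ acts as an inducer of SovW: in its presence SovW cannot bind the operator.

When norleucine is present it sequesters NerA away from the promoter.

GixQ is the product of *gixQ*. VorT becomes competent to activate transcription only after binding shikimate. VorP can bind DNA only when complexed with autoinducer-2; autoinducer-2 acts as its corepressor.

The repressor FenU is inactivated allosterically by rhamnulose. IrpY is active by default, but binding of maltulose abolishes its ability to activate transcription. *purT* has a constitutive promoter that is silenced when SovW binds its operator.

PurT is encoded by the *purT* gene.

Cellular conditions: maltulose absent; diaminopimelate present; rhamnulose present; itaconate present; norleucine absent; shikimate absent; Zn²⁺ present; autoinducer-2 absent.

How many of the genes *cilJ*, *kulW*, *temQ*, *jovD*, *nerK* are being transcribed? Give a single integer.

2

Diaminopimelate is present, so PexH is inactive.
Required activator PexH is absent, so *cilJ* is not transcribed.
→ *cilJ* is OFF.
Rhamnulose is present, so FenU is inactive.
With no repressor bound, *kulW* is transcribed.
→ *kulW* is ON.
Maltulose is absent, so IrpY is active.
No repressor is bound and IrpY is active, so *gixQ* is transcribed.
So GixQ is produced and active.
Zn²⁺ is present, so SovW is inactive.
With no repressor bound, *purT* is transcribed.
So PurT is produced and active.
With repressor PurT bound, *temQ* is not transcribed.
→ *temQ* is OFF.
Norleucine is absent, so NerA is active.
Itaconate is present, so GorG is active.
Activator NerA is present, so *jovD* is transcribed.
→ *jovD* is ON.
Shikimate is absent, so VorT is inactive.
Autoinducer-2 is absent, so VorP is inactive.
Required activator VorT is absent, so *nerK* is not transcribed.
→ *nerK* is OFF.
2 of the 5 genes are transcribed.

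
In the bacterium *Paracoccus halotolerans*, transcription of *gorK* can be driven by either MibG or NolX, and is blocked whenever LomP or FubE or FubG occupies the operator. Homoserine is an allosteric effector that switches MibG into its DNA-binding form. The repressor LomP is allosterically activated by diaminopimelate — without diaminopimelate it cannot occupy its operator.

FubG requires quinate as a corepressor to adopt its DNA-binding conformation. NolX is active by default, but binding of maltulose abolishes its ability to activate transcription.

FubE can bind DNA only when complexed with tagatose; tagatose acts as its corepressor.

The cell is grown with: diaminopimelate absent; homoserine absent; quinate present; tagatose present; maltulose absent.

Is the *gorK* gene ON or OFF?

OFF

Homoserine is absent, so MibG is inactive.
Diaminopimelate is absent, so LomP is inactive.
Tagatose is present, so FubE is active.
Maltulose is absent, so NolX is active.
Quinate is present, so FubG is active.
With repressor FubE bound, *gorK* is not transcribed.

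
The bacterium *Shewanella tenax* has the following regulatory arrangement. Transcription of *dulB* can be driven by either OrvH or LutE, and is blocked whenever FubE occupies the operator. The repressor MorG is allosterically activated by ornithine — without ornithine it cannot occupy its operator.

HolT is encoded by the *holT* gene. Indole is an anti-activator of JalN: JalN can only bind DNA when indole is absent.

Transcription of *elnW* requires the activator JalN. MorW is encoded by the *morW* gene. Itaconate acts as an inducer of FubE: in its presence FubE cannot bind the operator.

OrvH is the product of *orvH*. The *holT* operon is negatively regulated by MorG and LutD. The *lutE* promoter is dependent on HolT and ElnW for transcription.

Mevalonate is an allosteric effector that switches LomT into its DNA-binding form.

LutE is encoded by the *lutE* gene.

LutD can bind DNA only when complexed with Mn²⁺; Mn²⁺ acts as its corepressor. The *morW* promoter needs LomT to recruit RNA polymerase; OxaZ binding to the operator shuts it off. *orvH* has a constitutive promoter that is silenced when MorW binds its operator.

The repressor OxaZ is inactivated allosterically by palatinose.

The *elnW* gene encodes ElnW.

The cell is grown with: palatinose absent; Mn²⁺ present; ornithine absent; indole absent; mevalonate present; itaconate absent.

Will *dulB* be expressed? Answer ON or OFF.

OFF

Mevalonate is present, so LomT is active.
Palatinose is absent, so OxaZ is active.
With repressor OxaZ bound, *morW* is not transcribed.
So MorW is not produced.
With no repressor bound, *orvH* is transcribed.
So OrvH is produced and active.
Ornithine is absent, so MorG is inactive.
Mn²⁺ is present, so LutD is active.
With repressor LutD bound, *holT* is not transcribed.
So HolT is not produced.
Indole is absent, so JalN is active.
No repressor is bound and JalN is active, so *elnW* is transcribed.
So ElnW is produced and active.
Required activator HolT is absent, so *lutE* is not transcribed.
So LutE is not produced.
Itaconate is absent, so FubE is active.
With repressor FubE bound, *dulB* is not transcribed.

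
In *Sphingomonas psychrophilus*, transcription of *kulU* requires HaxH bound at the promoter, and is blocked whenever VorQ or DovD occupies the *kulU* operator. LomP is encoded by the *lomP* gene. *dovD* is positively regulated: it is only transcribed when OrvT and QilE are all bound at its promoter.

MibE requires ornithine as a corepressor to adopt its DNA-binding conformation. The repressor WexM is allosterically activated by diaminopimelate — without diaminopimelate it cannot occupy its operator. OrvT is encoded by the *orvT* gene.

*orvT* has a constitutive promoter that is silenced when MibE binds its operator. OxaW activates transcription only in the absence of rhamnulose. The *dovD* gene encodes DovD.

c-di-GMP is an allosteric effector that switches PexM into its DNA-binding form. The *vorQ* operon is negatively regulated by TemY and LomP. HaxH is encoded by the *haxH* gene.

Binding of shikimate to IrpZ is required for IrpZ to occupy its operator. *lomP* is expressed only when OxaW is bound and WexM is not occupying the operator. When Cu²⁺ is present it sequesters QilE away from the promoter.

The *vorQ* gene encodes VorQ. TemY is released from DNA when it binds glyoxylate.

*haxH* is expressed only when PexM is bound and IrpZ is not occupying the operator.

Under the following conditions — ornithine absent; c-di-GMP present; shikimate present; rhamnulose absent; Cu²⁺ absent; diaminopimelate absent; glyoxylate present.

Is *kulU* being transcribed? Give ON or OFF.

OFF

c-di-GMP is present, so PexM is active.
Shikimate is present, so IrpZ is active.
With repressor IrpZ bound, *haxH* is not transcribed.
So HaxH is not produced.
Glyoxylate is present, so TemY is inactive.
Rhamnulose is absent, so OxaW is active.
Diaminopimelate is absent, so WexM is inactive.
No repressor is bound and OxaW is active, so *lomP* is transcribed.
So LomP is produced and active.
With repressor LomP bound, *vorQ* is not transcribed.
So VorQ is not produced.
Ornithine is absent, so MibE is inactive.
With no repressor bound, *orvT* is transcribed.
So OrvT is produced and active.
Cu²⁺ is absent, so QilE is active.
No repressor is bound and OrvT and QilE are active, so *dovD* is transcribed.
So DovD is produced and active.
With repressor DovD bound, *kulU* is not transcribed.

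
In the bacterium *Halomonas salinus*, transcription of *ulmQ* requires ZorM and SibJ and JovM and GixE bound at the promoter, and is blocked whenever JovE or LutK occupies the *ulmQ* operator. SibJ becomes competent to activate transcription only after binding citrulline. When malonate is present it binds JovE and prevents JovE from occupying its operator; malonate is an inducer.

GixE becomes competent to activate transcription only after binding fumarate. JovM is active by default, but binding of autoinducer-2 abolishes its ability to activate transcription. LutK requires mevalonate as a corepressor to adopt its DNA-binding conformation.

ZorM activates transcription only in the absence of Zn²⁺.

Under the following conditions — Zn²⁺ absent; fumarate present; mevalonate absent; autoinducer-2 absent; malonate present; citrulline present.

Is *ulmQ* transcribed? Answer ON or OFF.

ON

Zn²⁺ is absent, so ZorM is active.
Citrulline is present, so SibJ is active.
Autoinducer-2 is absent, so JovM is active.
Malonate is present, so JovE is inactive.
Fumarate is present, so GixE is active.
Mevalonate is absent, so LutK is inactive.
No repressor is bound and ZorM and SibJ and JovM and GixE are active, so *ulmQ* is transcribed.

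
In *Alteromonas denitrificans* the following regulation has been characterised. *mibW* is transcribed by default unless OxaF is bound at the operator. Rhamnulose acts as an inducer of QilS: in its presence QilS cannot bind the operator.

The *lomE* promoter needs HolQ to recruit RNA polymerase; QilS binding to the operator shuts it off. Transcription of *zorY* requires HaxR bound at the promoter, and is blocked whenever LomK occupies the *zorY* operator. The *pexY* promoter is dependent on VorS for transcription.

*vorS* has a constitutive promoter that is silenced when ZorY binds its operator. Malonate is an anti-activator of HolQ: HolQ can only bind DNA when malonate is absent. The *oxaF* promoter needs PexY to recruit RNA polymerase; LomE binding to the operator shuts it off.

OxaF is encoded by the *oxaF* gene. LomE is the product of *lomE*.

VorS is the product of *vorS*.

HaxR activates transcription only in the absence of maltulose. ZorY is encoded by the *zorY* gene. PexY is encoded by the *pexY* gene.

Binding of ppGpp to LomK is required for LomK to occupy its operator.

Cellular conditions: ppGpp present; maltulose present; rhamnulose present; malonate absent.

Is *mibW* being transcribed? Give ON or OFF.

ON

ppGpp is present, so LomK is active.
Maltulose is present, so HaxR is inactive.
With repressor LomK bound, *zorY* is not transcribed.
So ZorY is not produced.
With no repressor bound, *vorS* is transcribed.
So VorS is produced and active.
No repressor is bound and VorS is active, so *pexY* is transcribed.
So PexY is produced and active.
Rhamnulose is present, so QilS is inactive.
Malonate is absent, so HolQ is active.
No repressor is bound and HolQ is active, so *lomE* is transcribed.
So LomE is produced and active.
With repressor LomE bound, *oxaF* is not transcribed.
So OxaF is not produced.
With no repressor bound, *mibW* is transcribed.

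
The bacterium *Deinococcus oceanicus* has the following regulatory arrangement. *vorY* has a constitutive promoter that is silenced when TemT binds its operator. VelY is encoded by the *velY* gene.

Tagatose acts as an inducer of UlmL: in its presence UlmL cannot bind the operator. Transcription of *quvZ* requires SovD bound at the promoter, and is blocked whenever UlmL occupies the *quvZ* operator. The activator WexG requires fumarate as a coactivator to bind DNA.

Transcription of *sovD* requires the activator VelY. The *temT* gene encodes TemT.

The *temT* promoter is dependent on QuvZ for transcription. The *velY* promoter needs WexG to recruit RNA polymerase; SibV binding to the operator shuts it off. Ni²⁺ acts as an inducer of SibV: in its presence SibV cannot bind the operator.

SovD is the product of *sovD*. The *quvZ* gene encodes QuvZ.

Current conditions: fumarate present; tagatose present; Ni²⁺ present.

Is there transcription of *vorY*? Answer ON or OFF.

Ni²⁺ is present, so SibV is inactive.
Fumarate is present, so WexG is active.
No repressor is bound and WexG is active, so *velY* is transcribed.
So VelY is produced and active.
No repressor is bound and VelY is active, so *sovD* is transcribed.
So SovD is produced and active.
Tagatose is present, so UlmL is inactive.
No repressor is bound and SovD is active, so *quvZ* is transcribed.
So QuvZ is produced and active.
No repressor is bound and QuvZ is active, so *temT* is transcribed.
So TemT is produced and active.
With repressor TemT bound, *vorY* is not transcribed.

OFF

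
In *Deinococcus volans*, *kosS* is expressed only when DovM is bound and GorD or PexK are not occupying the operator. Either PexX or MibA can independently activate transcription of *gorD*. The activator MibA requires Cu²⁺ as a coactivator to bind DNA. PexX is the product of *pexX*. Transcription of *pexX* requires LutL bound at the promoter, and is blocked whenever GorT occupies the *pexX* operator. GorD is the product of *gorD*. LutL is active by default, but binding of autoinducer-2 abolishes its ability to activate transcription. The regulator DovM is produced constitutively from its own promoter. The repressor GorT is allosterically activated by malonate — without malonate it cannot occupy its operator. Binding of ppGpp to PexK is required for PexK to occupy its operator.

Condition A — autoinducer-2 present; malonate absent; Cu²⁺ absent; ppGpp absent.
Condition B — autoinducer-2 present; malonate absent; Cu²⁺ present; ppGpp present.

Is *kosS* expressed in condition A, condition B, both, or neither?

Condition A:
Autoinducer-2 is present, so LutL is inactive.
Malonate is absent, so GorT is inactive.
Required activator LutL is absent, so *pexX* is not transcribed.
So PexX is not produced.
Cu²⁺ is absent, so MibA is inactive.
No activator is available at the *gorD* promoter, so *gorD* is not transcribed.
So GorD is not produced.
DovM is produced constitutively and is active.
ppGpp is absent, so PexK is inactive.
No repressor is bound and DovM is active, so *kosS* is transcribed.
→ *kosS* is ON in A.
Condition B:
Autoinducer-2 is present, so LutL is inactive.
Malonate is absent, so GorT is inactive.
Required activator LutL is absent, so *pexX* is not transcribed.
So PexX is not produced.
Cu²⁺ is present, so MibA is active.
Activator MibA is present, so *gorD* is transcribed.
So GorD is produced and active.
DovM is produced constitutively and is active.
ppGpp is present, so PexK is active.
With repressor GorD bound, *kosS* is not transcribed.
→ *kosS* is OFF in B.

A only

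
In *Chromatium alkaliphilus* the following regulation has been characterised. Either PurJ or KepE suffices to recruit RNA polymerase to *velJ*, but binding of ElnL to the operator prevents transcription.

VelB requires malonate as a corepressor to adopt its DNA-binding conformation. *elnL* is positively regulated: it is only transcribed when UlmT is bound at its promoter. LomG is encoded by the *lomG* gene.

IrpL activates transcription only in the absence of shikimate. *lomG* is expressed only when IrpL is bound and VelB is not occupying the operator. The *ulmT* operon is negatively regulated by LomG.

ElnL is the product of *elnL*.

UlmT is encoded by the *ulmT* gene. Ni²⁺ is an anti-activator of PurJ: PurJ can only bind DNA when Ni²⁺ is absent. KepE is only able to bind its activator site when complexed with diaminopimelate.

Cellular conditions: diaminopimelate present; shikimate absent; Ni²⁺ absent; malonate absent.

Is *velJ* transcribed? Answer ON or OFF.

ON

Ni²⁺ is absent, so PurJ is active.
Diaminopimelate is present, so KepE is active.
Shikimate is absent, so IrpL is active.
Malonate is absent, so VelB is inactive.
No repressor is bound and IrpL is active, so *lomG* is transcribed.
So LomG is produced and active.
With repressor LomG bound, *ulmT* is not transcribed.
So UlmT is not produced.
Required activator UlmT is absent, so *elnL* is not transcribed.
So ElnL is not produced.
Activator PurJ is present, so *velJ* is transcribed.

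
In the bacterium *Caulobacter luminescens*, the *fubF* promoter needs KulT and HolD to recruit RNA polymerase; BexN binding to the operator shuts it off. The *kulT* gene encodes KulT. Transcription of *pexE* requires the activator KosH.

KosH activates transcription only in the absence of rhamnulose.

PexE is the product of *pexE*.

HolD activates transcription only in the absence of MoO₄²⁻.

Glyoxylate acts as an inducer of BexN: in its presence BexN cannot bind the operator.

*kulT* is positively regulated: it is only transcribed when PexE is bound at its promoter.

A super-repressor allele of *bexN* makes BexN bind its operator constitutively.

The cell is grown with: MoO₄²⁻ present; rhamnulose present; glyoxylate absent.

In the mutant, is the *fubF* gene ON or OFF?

Rhamnulose is present, so KosH is inactive.
Required activator KosH is absent, so *pexE* is not transcribed.
So PexE is not produced.
Required activator PexE is absent, so *kulT* is not transcribed.
So KulT is not produced.
MoO₄²⁻ is present, so HolD is inactive.
BexN is constitutively active in this strain.
With repressor BexN bound, *fubF* is not transcribed.

OFF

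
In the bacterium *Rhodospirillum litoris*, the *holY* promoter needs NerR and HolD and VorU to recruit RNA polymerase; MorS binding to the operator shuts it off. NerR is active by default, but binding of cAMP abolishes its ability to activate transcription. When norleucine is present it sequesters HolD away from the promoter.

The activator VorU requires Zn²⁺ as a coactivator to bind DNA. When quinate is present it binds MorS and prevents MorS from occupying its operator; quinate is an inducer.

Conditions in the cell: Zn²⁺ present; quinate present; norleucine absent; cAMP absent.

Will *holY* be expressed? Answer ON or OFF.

ON

cAMP is absent, so NerR is active.
Norleucine is absent, so HolD is active.
Quinate is present, so MorS is inactive.
Zn²⁺ is present, so VorU is active.
No repressor is bound and NerR and HolD and VorU are active, so *holY* is transcribed.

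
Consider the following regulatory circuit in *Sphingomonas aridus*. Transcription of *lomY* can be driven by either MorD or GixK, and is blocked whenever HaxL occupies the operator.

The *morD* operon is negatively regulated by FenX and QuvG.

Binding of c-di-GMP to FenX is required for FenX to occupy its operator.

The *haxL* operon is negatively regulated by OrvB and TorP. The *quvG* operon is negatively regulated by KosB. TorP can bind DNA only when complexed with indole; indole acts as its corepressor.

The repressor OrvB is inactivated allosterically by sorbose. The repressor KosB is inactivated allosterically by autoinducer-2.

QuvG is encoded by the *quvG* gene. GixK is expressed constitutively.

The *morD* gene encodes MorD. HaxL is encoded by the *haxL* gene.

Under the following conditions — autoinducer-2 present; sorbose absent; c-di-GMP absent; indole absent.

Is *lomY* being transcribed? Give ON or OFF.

Sorbose is absent, so OrvB is active.
Indole is absent, so TorP is inactive.
With repressor OrvB bound, *haxL* is not transcribed.
So HaxL is not produced.
c-di-GMP is absent, so FenX is inactive.
Autoinducer-2 is present, so KosB is inactive.
With no repressor bound, *quvG* is transcribed.
So QuvG is produced and active.
With repressor QuvG bound, *morD* is not transcribed.
So MorD is not produced.
GixK is produced constitutively and is active.
Activator GixK is present, so *lomY* is transcribed.

ON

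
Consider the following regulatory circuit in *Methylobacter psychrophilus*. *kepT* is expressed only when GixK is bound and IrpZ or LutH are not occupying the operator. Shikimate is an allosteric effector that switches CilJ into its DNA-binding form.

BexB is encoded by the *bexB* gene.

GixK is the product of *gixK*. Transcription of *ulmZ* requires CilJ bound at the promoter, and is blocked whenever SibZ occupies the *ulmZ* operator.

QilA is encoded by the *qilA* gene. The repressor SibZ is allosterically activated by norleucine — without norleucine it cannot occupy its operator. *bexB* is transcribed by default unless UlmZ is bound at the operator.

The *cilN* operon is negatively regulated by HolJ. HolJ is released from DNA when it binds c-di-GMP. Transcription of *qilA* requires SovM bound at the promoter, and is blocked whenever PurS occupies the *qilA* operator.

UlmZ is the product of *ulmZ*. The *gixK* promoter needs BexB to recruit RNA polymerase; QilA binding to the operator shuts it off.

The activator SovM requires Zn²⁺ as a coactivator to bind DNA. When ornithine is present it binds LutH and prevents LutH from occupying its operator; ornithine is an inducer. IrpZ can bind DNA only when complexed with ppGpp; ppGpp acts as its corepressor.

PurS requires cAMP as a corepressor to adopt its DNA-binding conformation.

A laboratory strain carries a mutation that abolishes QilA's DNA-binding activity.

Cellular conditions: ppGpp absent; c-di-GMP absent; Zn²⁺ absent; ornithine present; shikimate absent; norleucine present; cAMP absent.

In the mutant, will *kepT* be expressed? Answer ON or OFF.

ON

ppGpp is absent, so IrpZ is inactive.
Shikimate is absent, so CilJ is inactive.
Norleucine is present, so SibZ is active.
With repressor SibZ bound, *ulmZ* is not transcribed.
So UlmZ is not produced.
With no repressor bound, *bexB* is transcribed.
So BexB is produced and active.
QilA is non-functional in this strain, so it has no effect.
No repressor is bound and BexB is active, so *gixK* is transcribed.
So GixK is produced and active.
Ornithine is present, so LutH is inactive.
No repressor is bound and GixK is active, so *kepT* is transcribed.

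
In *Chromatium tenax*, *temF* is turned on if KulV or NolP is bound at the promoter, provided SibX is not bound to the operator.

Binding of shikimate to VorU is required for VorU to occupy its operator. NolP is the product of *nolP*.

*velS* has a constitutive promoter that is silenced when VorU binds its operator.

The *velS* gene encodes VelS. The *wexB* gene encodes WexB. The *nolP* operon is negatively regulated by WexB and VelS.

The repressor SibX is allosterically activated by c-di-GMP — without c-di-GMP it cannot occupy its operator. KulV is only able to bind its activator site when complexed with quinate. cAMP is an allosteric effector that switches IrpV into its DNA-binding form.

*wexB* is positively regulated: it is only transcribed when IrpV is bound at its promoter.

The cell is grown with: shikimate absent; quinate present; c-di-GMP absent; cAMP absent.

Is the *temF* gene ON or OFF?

ON

Quinate is present, so KulV is active.
c-di-GMP is absent, so SibX is inactive.
cAMP is absent, so IrpV is inactive.
Required activator IrpV is absent, so *wexB* is not transcribed.
So WexB is not produced.
Shikimate is absent, so VorU is inactive.
With no repressor bound, *velS* is transcribed.
So VelS is produced and active.
With repressor VelS bound, *nolP* is not transcribed.
So NolP is not produced.
Activator KulV is present, so *temF* is transcribed.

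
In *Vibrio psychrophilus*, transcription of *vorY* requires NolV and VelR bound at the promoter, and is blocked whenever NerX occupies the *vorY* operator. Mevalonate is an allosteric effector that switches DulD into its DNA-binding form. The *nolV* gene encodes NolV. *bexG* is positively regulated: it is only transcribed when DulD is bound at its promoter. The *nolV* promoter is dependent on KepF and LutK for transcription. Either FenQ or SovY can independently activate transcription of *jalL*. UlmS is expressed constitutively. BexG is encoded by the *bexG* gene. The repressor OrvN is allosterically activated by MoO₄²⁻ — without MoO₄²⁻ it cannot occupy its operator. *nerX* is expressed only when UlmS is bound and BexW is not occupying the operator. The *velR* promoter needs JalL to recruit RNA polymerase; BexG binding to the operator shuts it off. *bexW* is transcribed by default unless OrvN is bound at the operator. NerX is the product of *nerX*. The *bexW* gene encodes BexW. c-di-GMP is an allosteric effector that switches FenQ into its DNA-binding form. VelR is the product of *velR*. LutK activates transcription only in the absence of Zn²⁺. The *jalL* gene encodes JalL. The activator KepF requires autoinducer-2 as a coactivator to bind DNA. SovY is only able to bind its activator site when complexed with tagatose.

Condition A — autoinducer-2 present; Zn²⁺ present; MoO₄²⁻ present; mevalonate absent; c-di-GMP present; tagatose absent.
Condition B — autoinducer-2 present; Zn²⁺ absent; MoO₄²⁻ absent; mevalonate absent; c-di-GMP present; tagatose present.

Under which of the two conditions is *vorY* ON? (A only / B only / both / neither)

B only

Condition A:
Autoinducer-2 is present, so KepF is active.
Zn²⁺ is present, so LutK is inactive.
Required activator LutK is absent, so *nolV* is not transcribed.
So NolV is not produced.
MoO₄²⁻ is present, so OrvN is active.
With repressor OrvN bound, *bexW* is not transcribed.
So BexW is not produced.
UlmS is produced constitutively and is active.
No repressor is bound and UlmS is active, so *nerX* is transcribed.
So NerX is produced and active.
Mevalonate is absent, so DulD is inactive.
Required activator DulD is absent, so *bexG* is not transcribed.
So BexG is not produced.
c-di-GMP is present, so FenQ is active.
Tagatose is absent, so SovY is inactive.
Activator FenQ is present, so *jalL* is transcribed.
So JalL is produced and active.
No repressor is bound and JalL is active, so *velR* is transcribed.
So VelR is produced and active.
With repressor NerX bound, *vorY* is not transcribed.
→ *vorY* is OFF in A.
Condition B:
Autoinducer-2 is present, so KepF is active.
Zn²⁺ is absent, so LutK is active.
No repressor is bound and KepF and LutK are active, so *nolV* is transcribed.
So NolV is produced and active.
MoO₄²⁻ is absent, so OrvN is inactive.
With no repressor bound, *bexW* is transcribed.
So BexW is produced and active.
UlmS is produced constitutively and is active.
With repressor BexW bound, *nerX* is not transcribed.
So NerX is not produced.
Mevalonate is absent, so DulD is inactive.
Required activator DulD is absent, so *bexG* is not transcribed.
So BexG is not produced.
c-di-GMP is present, so FenQ is active.
Tagatose is present, so SovY is active.
Activator FenQ is present, so *jalL* is transcribed.
So JalL is produced and active.
No repressor is bound and JalL is active, so *velR* is transcribed.
So VelR is produced and active.
No repressor is bound and NolV and VelR are active, so *vorY* is transcribed.
→ *vorY* is ON in B.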